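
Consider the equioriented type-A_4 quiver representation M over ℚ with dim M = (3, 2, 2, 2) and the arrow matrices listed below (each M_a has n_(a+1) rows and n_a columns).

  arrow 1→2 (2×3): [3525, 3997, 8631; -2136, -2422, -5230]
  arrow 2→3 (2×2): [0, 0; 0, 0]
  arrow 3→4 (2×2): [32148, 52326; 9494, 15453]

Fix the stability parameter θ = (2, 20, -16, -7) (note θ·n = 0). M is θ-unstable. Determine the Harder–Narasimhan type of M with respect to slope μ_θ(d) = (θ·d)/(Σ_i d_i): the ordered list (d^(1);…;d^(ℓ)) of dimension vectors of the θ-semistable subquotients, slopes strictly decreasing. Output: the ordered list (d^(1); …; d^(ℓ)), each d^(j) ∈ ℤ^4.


Interval decomposition of M: I[1,1], I[1,2]^2, I[3,3], I[3,4], I[4,4].
HN type (ℓ=4): μ^(1)=20; μ^(2)=2; μ^(3)=-7; μ^(4)=-16

((0, 2, 0, 0); (3, 0, 0, 0); (0, 0, 0, 2); (0, 0, 2, 0))


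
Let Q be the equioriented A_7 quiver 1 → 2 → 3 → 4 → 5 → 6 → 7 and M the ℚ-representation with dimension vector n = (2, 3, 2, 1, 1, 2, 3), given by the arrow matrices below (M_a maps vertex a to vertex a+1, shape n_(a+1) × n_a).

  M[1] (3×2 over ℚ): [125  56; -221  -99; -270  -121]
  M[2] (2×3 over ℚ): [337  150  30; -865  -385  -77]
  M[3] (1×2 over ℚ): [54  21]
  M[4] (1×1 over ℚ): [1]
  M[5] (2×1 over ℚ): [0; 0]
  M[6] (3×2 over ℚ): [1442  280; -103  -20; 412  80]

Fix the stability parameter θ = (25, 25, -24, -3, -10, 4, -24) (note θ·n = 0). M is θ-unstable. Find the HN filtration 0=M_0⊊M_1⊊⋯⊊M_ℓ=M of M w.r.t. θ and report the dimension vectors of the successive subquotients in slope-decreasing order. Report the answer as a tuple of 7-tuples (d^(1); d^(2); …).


Barcode: M ≅ I[1,2], I[1,3], I[2,5], I[6,6], I[6,7], I[7,7]^2. HN layers by μ_θ (6 steps, strictly decreasing):
  μ^(1)=25; μ^(2)=26/3; μ^(3)=4; μ^(4)=-3; μ^(5)=-10; μ^(6)=-24

((1, 1, 0, 0, 0, 0, 0); (1, 1, 1, 0, 0, 0, 0); (0, 0, 0, 0, 0, 1, 0); (0, 1, 1, 1, 1, 0, 0); (0, 0, 0, 0, 0, 1, 1); (0, 0, 0, 0, 0, 0, 2))


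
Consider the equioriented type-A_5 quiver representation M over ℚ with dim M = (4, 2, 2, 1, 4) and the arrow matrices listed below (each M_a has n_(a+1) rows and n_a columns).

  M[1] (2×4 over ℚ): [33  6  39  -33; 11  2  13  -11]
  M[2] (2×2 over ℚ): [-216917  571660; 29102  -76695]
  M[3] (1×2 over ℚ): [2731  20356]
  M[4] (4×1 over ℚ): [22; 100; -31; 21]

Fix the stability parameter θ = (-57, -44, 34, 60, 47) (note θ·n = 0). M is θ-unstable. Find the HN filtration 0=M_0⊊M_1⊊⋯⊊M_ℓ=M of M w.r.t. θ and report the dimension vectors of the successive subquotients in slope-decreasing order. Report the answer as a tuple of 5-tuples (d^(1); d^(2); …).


Barcode: M ≅ I[1,1]^3, I[1,5], I[2,3], I[5,5]^3. HN layers by μ_θ (5 steps, strictly decreasing):
  μ^(1)=107/2; μ^(2)=47; μ^(3)=34; μ^(4)=-44; μ^(5)=-57

((0, 0, 0, 1, 1); (0, 0, 0, 0, 3); (0, 0, 2, 0, 0); (0, 2, 0, 0, 0); (4, 0, 0, 0, 0))


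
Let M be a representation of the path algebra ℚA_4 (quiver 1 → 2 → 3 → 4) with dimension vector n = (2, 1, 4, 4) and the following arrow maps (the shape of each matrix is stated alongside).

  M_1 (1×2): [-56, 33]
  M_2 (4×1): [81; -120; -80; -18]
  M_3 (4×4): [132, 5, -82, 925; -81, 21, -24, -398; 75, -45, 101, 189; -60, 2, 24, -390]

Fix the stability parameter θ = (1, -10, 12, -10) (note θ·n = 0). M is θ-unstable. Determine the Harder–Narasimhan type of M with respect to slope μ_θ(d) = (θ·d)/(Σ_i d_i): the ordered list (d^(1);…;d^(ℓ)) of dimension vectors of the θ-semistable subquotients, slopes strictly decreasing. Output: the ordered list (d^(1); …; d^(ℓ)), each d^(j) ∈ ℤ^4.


Via rank(M_{q-1}∘⋯∘M_p): M ≅ I[1,1], I[1,4], I[3,3], I[3,4]^2, I[4,4].
μ_θ-semistable layers: μ^(1)=12; μ^(2)=1; μ^(3)=-9/2; μ^(4)=-10

((0, 0, 1, 0); (1, 0, 3, 3); (1, 1, 0, 0); (0, 0, 0, 1))


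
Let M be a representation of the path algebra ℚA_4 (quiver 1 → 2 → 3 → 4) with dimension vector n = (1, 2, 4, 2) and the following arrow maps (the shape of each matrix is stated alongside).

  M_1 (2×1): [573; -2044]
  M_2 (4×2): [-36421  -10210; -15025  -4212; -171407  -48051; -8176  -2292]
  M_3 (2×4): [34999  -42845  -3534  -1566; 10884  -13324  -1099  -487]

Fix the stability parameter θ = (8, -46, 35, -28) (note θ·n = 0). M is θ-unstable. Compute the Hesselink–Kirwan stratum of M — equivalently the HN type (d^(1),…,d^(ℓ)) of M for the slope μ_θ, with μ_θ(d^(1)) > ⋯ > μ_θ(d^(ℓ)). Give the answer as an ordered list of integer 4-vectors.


Barcode: M ≅ I[1,4], I[2,4], I[3,3]^2. HN layers by μ_θ (4 steps, strictly decreasing):
  μ^(1)=35; μ^(2)=7/2; μ^(3)=-19; μ^(4)=-46

((0, 0, 2, 0); (0, 0, 2, 2); (1, 1, 0, 0); (0, 1, 0, 0))


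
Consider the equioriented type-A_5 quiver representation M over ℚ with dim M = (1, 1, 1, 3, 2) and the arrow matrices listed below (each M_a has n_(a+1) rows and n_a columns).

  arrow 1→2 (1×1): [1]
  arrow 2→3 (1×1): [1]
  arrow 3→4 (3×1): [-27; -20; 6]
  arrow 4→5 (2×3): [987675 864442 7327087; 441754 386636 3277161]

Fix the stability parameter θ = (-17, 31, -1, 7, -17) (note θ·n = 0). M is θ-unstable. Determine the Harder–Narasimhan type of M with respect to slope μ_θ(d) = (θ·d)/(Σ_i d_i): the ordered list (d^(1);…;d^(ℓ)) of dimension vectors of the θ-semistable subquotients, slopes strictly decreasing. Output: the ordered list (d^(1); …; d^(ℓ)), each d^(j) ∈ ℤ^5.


Interval decomposition of M: I[1,5], I[4,4], I[4,5].
HN type (ℓ=4): μ^(1)=7; μ^(2)=5; μ^(3)=-5; μ^(4)=-17

((0, 0, 0, 1, 0); (0, 1, 1, 1, 1); (0, 0, 0, 1, 1); (1, 0, 0, 0, 0))


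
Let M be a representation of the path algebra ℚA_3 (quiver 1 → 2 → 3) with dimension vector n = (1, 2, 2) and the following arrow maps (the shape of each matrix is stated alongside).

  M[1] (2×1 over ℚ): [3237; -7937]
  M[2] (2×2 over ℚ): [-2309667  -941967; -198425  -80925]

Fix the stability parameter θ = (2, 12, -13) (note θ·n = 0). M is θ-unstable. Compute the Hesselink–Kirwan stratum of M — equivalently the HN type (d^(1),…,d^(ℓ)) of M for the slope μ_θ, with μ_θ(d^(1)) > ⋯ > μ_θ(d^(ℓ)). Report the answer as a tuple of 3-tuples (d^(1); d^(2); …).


Via rank(M_{q-1}∘⋯∘M_p): M ≅ I[1,2], I[2,3], I[3,3].
μ_θ-semistable layers: μ^(1)=12; μ^(2)=2; μ^(3)=-1/2; μ^(4)=-13

((0, 1, 0); (1, 0, 0); (0, 1, 1); (0, 0, 1))


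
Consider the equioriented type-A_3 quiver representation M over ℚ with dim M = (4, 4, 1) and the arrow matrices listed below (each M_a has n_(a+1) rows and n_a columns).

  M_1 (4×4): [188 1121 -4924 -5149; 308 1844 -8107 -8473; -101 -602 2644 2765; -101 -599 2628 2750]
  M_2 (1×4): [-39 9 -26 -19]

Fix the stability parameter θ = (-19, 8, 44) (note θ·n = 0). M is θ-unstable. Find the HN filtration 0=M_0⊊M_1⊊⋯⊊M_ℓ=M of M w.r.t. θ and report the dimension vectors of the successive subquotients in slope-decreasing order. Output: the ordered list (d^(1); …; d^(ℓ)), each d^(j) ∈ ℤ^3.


Via rank(M_{q-1}∘⋯∘M_p): M ≅ I[1,1], I[1,2]^2, I[1,3], I[2,2].
μ_θ-semistable layers: μ^(1)=44; μ^(2)=8; μ^(3)=-19

((0, 0, 1); (0, 4, 0); (4, 0, 0))


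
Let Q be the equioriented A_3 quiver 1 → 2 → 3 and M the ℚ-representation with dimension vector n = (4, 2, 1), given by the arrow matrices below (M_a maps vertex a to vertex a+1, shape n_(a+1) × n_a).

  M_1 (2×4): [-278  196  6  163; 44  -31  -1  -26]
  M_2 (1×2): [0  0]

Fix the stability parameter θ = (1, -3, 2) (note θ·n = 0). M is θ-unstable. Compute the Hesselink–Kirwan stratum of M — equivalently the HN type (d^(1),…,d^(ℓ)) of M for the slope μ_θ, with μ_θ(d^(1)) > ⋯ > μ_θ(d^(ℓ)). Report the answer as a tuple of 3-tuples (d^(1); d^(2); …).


Via rank(M_{q-1}∘⋯∘M_p): M ≅ I[1,1]^2, I[1,2]^2, I[3,3].
μ_θ-semistable layers: μ^(1)=2; μ^(2)=1; μ^(3)=-1

((0, 0, 1); (2, 0, 0); (2, 2, 0))


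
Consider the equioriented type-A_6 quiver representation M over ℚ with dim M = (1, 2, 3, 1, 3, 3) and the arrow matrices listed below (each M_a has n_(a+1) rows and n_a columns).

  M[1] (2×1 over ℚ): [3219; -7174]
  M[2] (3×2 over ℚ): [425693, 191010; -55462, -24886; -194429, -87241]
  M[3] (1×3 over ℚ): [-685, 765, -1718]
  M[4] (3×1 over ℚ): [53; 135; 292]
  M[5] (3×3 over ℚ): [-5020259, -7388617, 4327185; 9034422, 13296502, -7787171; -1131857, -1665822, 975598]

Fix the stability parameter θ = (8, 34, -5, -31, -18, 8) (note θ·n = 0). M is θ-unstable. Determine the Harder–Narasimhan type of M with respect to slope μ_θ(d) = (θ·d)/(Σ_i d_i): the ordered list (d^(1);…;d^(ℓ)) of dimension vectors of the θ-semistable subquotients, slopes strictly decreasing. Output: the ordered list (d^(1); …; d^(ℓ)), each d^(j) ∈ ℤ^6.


Interval decomposition of M: I[1,6], I[2,3], I[3,3], I[5,6]^2.
HN type (ℓ=5): μ^(1)=29/2; μ^(2)=8; μ^(3)=-12/5; μ^(4)=-5; μ^(5)=-18

((0, 1, 1, 0, 0, 0); (0, 0, 0, 0, 0, 3); (1, 1, 1, 1, 1, 0); (0, 0, 1, 0, 0, 0); (0, 0, 0, 0, 2, 0))


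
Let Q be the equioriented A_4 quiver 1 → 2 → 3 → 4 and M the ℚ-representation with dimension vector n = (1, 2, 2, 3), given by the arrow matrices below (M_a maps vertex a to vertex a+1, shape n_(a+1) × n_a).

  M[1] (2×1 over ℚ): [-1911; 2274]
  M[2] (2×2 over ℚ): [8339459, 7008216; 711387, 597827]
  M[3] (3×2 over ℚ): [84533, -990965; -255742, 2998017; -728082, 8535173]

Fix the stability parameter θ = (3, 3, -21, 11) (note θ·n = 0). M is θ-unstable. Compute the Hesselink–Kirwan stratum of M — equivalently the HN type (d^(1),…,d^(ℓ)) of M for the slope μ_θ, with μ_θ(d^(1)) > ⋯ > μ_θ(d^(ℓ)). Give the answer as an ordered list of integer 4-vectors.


Interval decomposition of M: I[1,4], I[2,4], I[4,4].
HN type (ℓ=3): μ^(1)=11; μ^(2)=-5; μ^(3)=-9

((0, 0, 0, 3); (1, 1, 1, 0); (0, 1, 1, 0))


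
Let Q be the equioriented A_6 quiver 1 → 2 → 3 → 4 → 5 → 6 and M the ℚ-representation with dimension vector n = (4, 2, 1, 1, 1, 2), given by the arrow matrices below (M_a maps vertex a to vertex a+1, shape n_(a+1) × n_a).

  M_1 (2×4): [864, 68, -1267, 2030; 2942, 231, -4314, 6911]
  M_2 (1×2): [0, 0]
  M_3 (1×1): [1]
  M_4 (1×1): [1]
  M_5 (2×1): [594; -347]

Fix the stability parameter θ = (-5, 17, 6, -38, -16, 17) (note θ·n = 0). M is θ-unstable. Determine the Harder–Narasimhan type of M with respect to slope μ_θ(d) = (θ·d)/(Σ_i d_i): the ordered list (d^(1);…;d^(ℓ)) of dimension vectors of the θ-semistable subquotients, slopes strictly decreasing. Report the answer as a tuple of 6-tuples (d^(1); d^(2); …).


Barcode: M ≅ I[1,1]^2, I[1,2]^2, I[3,6], I[6,6]. HN layers by μ_θ (3 steps, strictly decreasing):
  μ^(1)=17; μ^(2)=-5; μ^(3)=-16

((0, 2, 0, 0, 0, 2); (4, 0, 0, 0, 0, 0); (0, 0, 1, 1, 1, 0))


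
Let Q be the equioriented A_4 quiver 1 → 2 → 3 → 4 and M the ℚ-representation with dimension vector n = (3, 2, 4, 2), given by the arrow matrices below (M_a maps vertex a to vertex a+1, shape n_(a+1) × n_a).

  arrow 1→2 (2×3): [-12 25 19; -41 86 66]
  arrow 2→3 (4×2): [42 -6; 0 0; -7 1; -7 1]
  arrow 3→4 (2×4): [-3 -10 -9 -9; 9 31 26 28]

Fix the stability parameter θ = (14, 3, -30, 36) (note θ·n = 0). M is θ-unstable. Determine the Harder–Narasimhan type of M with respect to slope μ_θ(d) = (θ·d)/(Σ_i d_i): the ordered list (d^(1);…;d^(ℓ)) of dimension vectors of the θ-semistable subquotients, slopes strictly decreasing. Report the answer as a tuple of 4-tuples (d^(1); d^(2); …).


Barcode: M ≅ I[1,1], I[1,2], I[1,3], I[3,3], I[3,4]^2. HN layers by μ_θ (5 steps, strictly decreasing):
  μ^(1)=36; μ^(2)=14; μ^(3)=17/2; μ^(4)=-13/3; μ^(5)=-30

((0, 0, 0, 2); (1, 0, 0, 0); (1, 1, 0, 0); (1, 1, 1, 0); (0, 0, 3, 0))


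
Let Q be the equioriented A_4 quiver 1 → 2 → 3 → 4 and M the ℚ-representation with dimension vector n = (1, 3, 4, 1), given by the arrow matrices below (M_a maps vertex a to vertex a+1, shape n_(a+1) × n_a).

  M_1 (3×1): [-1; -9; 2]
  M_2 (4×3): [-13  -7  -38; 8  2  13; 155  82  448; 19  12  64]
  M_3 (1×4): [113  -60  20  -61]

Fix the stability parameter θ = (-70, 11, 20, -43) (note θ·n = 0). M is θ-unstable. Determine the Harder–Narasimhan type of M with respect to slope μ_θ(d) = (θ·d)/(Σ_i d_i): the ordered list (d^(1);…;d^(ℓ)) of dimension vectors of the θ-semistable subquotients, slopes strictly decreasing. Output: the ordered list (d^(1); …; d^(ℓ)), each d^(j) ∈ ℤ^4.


Via rank(M_{q-1}∘⋯∘M_p): M ≅ I[1,4], I[2,3]^2, I[3,3].
μ_θ-semistable layers: μ^(1)=20; μ^(2)=11; μ^(3)=-4; μ^(4)=-70

((0, 0, 3, 0); (0, 2, 0, 0); (0, 1, 1, 1); (1, 0, 0, 0))


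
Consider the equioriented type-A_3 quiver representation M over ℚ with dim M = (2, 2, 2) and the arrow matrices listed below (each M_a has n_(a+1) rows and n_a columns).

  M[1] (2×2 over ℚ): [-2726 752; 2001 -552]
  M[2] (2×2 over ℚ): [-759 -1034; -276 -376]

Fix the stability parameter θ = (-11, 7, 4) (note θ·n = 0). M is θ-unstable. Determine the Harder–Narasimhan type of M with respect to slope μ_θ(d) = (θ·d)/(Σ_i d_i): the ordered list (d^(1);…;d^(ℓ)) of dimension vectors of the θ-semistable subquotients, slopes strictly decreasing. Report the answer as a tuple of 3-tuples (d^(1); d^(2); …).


Interval decomposition of M: I[1,1], I[1,2], I[2,3], I[3,3].
HN type (ℓ=4): μ^(1)=7; μ^(2)=11/2; μ^(3)=4; μ^(4)=-11

((0, 1, 0); (0, 1, 1); (0, 0, 1); (2, 0, 0))


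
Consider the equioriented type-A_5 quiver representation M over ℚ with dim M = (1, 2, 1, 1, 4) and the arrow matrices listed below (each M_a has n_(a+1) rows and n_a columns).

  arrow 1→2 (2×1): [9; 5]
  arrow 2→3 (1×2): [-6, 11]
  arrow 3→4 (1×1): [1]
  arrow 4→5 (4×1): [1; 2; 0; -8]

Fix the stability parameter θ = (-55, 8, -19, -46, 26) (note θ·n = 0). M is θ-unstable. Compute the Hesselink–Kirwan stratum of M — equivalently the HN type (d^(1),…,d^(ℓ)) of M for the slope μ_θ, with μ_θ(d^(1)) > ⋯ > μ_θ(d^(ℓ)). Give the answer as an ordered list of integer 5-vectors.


Interval decomposition of M: I[1,5], I[2,2], I[5,5]^3.
HN type (ℓ=4): μ^(1)=26; μ^(2)=8; μ^(3)=-19; μ^(4)=-55

((0, 0, 0, 0, 4); (0, 1, 0, 0, 0); (0, 1, 1, 1, 0); (1, 0, 0, 0, 0))


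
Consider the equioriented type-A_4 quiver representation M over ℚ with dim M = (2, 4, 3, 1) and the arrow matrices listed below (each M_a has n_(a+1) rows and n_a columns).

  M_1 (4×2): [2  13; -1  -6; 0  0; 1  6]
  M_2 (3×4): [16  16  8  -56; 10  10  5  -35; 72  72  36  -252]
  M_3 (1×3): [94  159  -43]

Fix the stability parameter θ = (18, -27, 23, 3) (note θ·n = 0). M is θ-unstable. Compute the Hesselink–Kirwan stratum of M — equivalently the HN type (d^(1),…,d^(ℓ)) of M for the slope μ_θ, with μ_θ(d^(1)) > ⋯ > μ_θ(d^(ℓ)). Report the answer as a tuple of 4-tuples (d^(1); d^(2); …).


Interval decomposition of M: I[1,2], I[1,4], I[2,2]^2, I[3,3]^2.
HN type (ℓ=4): μ^(1)=23; μ^(2)=13; μ^(3)=-9/2; μ^(4)=-27

((0, 0, 2, 0); (0, 0, 1, 1); (2, 2, 0, 0); (0, 2, 0, 0))


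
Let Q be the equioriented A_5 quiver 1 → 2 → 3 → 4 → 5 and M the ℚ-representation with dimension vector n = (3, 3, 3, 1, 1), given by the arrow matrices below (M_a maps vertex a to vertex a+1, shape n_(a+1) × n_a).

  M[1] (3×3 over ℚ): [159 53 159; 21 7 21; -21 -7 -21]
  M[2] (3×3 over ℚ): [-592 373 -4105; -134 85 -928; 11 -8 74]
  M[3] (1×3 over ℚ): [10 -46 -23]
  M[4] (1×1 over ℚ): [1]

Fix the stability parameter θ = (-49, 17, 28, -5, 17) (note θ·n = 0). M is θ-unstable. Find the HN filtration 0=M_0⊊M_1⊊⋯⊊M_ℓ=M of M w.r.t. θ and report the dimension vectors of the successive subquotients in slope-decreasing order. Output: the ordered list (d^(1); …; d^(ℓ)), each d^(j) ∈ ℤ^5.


Barcode: M ≅ I[1,1]^2, I[1,5], I[2,3]^2. HN layers by μ_θ (4 steps, strictly decreasing):
  μ^(1)=28; μ^(2)=17; μ^(3)=40/3; μ^(4)=-49

((0, 0, 2, 0, 0); (0, 2, 0, 0, 1); (0, 1, 1, 1, 0); (3, 0, 0, 0, 0))


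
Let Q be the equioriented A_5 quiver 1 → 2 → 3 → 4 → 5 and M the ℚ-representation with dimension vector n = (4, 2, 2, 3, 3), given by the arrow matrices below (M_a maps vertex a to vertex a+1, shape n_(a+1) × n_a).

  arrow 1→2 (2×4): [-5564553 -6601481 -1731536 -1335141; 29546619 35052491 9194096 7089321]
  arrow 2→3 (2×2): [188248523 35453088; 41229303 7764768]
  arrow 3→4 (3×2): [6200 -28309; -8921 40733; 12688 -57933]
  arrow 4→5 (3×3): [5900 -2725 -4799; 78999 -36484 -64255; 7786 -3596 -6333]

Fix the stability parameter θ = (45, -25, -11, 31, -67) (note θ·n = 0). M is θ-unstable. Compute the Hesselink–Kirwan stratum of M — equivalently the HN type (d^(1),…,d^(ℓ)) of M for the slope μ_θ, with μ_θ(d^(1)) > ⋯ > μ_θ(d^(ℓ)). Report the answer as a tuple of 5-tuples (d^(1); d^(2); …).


Barcode: M ≅ I[1,1]^2, I[1,2], I[1,5], I[3,5], I[4,5]. HN layers by μ_θ (5 steps, strictly decreasing):
  μ^(1)=45; μ^(2)=10; μ^(3)=-27/5; μ^(4)=-47/3; μ^(5)=-18

((2, 0, 0, 0, 0); (1, 1, 0, 0, 0); (1, 1, 1, 1, 1); (0, 0, 1, 1, 1); (0, 0, 0, 1, 1))


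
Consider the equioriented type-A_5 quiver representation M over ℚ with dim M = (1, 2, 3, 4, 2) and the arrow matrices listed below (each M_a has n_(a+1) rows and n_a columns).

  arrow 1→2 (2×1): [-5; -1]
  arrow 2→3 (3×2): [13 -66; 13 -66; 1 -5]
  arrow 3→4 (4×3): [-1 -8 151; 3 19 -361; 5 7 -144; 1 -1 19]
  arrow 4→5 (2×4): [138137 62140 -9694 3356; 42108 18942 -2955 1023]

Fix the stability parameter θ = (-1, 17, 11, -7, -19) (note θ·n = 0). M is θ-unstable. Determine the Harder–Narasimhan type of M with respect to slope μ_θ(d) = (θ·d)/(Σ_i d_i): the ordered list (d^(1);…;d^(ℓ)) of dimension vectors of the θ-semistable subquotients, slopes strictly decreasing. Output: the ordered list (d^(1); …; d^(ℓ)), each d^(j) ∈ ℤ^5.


Interval decomposition of M: I[1,5], I[2,5], I[3,4], I[4,4].
HN type (ℓ=4): μ^(1)=2; μ^(2)=1/2; μ^(3)=-1; μ^(4)=-7

((0, 0, 1, 1, 0); (0, 2, 2, 2, 2); (1, 0, 0, 0, 0); (0, 0, 0, 1, 0))


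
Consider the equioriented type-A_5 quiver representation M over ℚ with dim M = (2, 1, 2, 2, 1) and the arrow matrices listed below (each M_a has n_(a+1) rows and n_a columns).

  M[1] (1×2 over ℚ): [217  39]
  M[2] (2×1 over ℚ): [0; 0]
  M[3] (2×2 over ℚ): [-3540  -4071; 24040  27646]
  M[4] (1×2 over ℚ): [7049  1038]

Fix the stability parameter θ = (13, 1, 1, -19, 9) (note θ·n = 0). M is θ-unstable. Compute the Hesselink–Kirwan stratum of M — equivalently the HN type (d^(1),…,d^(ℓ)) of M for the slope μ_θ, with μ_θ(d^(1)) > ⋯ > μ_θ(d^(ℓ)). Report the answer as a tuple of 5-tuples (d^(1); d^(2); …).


Interval decomposition of M: I[1,1], I[1,2], I[3,3], I[3,5], I[4,4].
HN type (ℓ=6): μ^(1)=13; μ^(2)=9; μ^(3)=7; μ^(4)=1; μ^(5)=-9; μ^(6)=-19

((1, 0, 0, 0, 0); (0, 0, 0, 0, 1); (1, 1, 0, 0, 0); (0, 0, 1, 0, 0); (0, 0, 1, 1, 0); (0, 0, 0, 1, 0))


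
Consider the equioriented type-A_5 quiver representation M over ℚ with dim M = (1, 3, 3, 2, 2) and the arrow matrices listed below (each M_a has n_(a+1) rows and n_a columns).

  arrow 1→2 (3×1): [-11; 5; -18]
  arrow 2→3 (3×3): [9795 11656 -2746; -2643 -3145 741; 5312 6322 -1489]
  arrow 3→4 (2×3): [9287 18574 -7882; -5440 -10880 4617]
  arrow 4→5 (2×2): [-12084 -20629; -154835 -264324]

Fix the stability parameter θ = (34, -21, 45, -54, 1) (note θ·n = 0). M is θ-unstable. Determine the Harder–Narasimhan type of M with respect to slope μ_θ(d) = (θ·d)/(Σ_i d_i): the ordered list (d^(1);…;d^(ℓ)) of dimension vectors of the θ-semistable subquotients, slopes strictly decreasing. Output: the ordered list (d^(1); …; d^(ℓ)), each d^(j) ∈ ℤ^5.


Interval decomposition of M: I[1,5], I[2,3], I[2,5].
HN type (ℓ=4): μ^(1)=45; μ^(2)=1; μ^(3)=-9/2; μ^(4)=-21

((0, 0, 1, 0, 0); (1, 1, 1, 1, 2); (0, 0, 1, 1, 0); (0, 2, 0, 0, 0))


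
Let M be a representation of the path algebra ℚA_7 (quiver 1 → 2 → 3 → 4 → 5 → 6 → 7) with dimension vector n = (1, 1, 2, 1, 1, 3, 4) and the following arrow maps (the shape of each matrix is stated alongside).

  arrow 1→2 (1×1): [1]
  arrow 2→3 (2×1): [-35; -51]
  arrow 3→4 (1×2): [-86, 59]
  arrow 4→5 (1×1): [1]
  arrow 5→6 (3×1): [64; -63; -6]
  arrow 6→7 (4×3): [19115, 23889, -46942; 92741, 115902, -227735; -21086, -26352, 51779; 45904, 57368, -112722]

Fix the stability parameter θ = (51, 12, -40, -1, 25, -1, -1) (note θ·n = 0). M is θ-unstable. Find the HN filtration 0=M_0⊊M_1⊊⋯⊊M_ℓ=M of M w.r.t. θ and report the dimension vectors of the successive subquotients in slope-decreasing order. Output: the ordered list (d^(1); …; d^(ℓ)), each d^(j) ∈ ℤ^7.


Via rank(M_{q-1}∘⋯∘M_p): M ≅ I[1,7], I[3,3], I[6,7]^2, I[7,7].
μ_θ-semistable layers: μ^(1)=23/3; μ^(2)=11/2; μ^(3)=-1; μ^(4)=-40

((0, 0, 0, 0, 1, 1, 1); (1, 1, 1, 1, 0, 0, 0); (0, 0, 0, 0, 0, 2, 3); (0, 0, 1, 0, 0, 0, 0))


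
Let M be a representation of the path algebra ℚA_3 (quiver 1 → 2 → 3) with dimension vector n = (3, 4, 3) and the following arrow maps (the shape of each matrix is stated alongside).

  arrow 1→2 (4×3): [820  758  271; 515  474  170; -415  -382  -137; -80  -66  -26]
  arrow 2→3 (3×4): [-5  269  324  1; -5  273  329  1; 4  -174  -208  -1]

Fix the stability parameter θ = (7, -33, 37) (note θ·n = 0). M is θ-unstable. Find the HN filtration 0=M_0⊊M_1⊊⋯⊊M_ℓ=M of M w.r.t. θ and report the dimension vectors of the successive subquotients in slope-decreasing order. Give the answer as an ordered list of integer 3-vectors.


Interval decomposition of M: I[1,3]^3, I[2,2].
HN type (ℓ=3): μ^(1)=37; μ^(2)=-13; μ^(3)=-33

((0, 0, 3); (3, 3, 0); (0, 1, 0))


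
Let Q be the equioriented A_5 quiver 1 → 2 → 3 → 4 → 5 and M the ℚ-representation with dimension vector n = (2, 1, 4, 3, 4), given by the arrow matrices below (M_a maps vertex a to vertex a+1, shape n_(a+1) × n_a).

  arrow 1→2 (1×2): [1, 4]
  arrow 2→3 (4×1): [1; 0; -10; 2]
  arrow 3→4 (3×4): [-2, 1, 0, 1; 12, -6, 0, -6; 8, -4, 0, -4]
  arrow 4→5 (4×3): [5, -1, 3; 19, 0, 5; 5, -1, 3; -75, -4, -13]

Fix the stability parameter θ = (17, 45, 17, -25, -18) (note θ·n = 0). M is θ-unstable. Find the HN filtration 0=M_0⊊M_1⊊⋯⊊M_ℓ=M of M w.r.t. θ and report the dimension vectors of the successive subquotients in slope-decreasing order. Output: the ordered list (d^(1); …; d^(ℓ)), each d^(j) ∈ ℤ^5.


Interval decomposition of M: I[1,1], I[1,3], I[3,3]^2, I[3,5], I[4,4], I[4,5], I[5,5]^2.
HN type (ℓ=5): μ^(1)=31; μ^(2)=17; μ^(3)=-26/3; μ^(4)=-18; μ^(5)=-25

((0, 1, 1, 0, 0); (2, 0, 2, 0, 0); (0, 0, 1, 1, 1); (0, 0, 0, 0, 3); (0, 0, 0, 2, 0))


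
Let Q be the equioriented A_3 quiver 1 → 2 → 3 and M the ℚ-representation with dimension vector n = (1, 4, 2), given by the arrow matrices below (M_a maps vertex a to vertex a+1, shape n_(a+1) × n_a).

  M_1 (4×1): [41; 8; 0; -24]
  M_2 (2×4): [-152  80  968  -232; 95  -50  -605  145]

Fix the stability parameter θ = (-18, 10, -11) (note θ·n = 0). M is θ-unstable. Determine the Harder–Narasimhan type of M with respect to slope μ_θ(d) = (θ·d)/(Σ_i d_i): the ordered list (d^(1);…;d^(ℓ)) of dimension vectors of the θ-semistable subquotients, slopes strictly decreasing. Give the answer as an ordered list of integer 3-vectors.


Via rank(M_{q-1}∘⋯∘M_p): M ≅ I[1,3], I[2,2]^3, I[3,3].
μ_θ-semistable layers: μ^(1)=10; μ^(2)=-1/2; μ^(3)=-11; μ^(4)=-18

((0, 3, 0); (0, 1, 1); (0, 0, 1); (1, 0, 0))


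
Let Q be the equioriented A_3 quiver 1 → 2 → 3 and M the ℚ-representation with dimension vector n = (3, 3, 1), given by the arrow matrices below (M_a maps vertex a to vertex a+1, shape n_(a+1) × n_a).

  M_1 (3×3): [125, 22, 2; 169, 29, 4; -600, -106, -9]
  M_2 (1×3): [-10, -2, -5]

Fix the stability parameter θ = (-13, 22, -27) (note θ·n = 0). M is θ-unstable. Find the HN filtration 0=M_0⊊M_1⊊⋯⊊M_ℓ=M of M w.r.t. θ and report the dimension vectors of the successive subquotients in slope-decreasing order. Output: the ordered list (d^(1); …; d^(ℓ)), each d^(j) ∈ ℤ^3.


Interval decomposition of M: I[1,2]^2, I[1,3].
HN type (ℓ=3): μ^(1)=22; μ^(2)=-5/2; μ^(3)=-13

((0, 2, 0); (0, 1, 1); (3, 0, 0))


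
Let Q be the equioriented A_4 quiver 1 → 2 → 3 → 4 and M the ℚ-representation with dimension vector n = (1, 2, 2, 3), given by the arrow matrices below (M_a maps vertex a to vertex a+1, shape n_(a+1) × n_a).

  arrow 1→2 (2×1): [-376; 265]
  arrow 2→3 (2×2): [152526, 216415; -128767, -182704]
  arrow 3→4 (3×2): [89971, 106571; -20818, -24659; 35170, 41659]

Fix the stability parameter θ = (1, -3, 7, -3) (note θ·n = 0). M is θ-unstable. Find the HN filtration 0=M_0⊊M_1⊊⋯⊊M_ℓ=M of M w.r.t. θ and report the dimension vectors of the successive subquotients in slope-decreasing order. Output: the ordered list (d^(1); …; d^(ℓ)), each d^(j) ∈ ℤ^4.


Barcode: M ≅ I[1,4], I[2,4], I[4,4]. HN layers by μ_θ (3 steps, strictly decreasing):
  μ^(1)=2; μ^(2)=-1; μ^(3)=-3

((0, 0, 2, 2); (1, 1, 0, 0); (0, 1, 0, 1))


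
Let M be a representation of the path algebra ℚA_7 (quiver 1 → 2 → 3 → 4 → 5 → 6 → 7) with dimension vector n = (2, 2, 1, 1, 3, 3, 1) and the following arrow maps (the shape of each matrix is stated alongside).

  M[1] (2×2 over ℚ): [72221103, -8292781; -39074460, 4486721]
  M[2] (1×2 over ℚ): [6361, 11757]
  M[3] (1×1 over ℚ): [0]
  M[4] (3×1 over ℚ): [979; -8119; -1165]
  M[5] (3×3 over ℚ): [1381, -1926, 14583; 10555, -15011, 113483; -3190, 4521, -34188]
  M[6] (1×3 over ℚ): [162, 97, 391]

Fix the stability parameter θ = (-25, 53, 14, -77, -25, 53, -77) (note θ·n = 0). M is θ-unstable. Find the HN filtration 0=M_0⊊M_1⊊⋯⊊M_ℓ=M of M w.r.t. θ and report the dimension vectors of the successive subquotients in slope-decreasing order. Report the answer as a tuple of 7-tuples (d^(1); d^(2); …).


Interval decomposition of M: I[1,2], I[1,3], I[4,6], I[5,5], I[5,7], I[6,6].
HN type (ℓ=5): μ^(1)=53; μ^(2)=67/2; μ^(3)=-12; μ^(4)=-25; μ^(5)=-77

((0, 1, 0, 0, 0, 2, 0); (0, 1, 1, 0, 0, 0, 0); (0, 0, 0, 0, 0, 1, 1); (2, 0, 0, 0, 3, 0, 0); (0, 0, 0, 1, 0, 0, 0))


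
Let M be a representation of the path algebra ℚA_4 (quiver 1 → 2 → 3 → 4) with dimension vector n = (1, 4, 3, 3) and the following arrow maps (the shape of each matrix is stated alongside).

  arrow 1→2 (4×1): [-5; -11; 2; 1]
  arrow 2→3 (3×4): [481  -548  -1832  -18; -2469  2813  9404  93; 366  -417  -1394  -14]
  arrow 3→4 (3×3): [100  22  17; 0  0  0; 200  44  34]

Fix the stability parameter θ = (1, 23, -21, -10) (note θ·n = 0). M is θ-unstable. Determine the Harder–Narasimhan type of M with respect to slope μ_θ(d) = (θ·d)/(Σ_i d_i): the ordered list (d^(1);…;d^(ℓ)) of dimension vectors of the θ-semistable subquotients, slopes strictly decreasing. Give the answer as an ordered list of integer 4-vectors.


Via rank(M_{q-1}∘⋯∘M_p): M ≅ I[1,4], I[2,2], I[2,3]^2, I[4,4]^2.
μ_θ-semistable layers: μ^(1)=23; μ^(2)=1; μ^(3)=-7/4; μ^(4)=-10

((0, 1, 0, 0); (0, 2, 2, 0); (1, 1, 1, 1); (0, 0, 0, 2))


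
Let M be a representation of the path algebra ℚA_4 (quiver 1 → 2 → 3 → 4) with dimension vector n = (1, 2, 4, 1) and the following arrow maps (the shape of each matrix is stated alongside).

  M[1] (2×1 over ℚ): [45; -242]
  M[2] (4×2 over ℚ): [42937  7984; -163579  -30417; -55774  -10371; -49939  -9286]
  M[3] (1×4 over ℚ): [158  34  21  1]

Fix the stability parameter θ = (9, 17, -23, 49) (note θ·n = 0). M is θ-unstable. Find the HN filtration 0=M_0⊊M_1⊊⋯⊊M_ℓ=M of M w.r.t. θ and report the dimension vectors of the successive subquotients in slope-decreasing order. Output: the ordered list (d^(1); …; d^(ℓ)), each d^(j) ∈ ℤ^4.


Barcode: M ≅ I[1,4], I[2,3], I[3,3]^2. HN layers by μ_θ (4 steps, strictly decreasing):
  μ^(1)=49; μ^(2)=1; μ^(3)=-3; μ^(4)=-23

((0, 0, 0, 1); (1, 1, 1, 0); (0, 1, 1, 0); (0, 0, 2, 0))


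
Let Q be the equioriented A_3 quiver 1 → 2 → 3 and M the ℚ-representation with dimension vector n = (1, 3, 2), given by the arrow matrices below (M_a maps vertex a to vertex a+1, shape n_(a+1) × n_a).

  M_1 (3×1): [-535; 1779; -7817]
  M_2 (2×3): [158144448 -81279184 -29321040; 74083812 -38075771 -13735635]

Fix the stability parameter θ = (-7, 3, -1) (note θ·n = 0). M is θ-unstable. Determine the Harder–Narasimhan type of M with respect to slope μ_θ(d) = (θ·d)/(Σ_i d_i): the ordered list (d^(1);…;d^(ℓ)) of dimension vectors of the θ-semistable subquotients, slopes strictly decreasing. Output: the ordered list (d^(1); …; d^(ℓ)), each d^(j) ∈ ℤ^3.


Barcode: M ≅ I[1,3], I[2,2]^2, I[3,3]. HN layers by μ_θ (4 steps, strictly decreasing):
  μ^(1)=3; μ^(2)=1; μ^(3)=-1; μ^(4)=-7

((0, 2, 0); (0, 1, 1); (0, 0, 1); (1, 0, 0))


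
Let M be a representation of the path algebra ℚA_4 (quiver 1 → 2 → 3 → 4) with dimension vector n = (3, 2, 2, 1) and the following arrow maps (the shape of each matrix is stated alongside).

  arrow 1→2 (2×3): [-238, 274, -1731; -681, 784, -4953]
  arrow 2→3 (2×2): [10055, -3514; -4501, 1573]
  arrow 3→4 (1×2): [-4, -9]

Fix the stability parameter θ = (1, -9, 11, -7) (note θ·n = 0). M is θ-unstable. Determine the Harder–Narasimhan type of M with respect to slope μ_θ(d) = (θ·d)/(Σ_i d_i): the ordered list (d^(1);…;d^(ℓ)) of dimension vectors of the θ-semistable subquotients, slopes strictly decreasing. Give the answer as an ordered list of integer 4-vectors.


Interval decomposition of M: I[1,1], I[1,3], I[1,4].
HN type (ℓ=4): μ^(1)=11; μ^(2)=2; μ^(3)=1; μ^(4)=-4

((0, 0, 1, 0); (0, 0, 1, 1); (1, 0, 0, 0); (2, 2, 0, 0))


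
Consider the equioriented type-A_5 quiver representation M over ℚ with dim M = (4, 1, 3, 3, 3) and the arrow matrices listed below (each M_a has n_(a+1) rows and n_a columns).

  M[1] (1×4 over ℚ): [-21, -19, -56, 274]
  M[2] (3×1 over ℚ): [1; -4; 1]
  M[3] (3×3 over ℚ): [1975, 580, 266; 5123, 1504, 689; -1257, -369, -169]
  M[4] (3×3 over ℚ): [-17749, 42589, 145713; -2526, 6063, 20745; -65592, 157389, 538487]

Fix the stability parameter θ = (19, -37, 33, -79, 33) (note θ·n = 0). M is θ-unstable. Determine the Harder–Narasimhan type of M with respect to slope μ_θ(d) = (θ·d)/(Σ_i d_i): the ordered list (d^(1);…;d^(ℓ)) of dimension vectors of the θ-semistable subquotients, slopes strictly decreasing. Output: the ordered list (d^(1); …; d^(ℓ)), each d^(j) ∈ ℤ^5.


Interval decomposition of M: I[1,1]^3, I[1,5], I[3,4], I[3,5], I[5,5].
HN type (ℓ=4): μ^(1)=33; μ^(2)=19; μ^(3)=-16; μ^(4)=-23

((0, 0, 0, 0, 3); (3, 0, 0, 0, 0); (1, 1, 1, 1, 0); (0, 0, 2, 2, 0))


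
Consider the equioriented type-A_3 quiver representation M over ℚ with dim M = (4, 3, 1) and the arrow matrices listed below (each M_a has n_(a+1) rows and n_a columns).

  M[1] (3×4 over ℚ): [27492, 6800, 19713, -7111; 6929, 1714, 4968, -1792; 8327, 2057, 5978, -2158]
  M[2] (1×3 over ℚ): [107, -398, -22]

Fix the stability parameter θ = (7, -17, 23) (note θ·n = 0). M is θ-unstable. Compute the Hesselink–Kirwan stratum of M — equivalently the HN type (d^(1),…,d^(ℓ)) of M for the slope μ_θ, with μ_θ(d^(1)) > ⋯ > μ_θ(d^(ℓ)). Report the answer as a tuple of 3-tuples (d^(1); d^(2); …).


Barcode: M ≅ I[1,1], I[1,2]^2, I[1,3]. HN layers by μ_θ (3 steps, strictly decreasing):
  μ^(1)=23; μ^(2)=7; μ^(3)=-5

((0, 0, 1); (1, 0, 0); (3, 3, 0))


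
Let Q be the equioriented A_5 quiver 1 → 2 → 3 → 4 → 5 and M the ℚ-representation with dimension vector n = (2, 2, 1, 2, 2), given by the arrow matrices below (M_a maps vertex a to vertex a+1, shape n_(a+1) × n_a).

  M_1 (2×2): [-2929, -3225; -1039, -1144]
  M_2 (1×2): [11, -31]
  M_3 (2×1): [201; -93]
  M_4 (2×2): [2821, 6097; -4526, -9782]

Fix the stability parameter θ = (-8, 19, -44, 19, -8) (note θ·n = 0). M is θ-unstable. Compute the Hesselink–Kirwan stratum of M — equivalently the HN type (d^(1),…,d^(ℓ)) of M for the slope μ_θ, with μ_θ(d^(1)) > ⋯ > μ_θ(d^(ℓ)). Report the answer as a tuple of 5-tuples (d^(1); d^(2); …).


Interval decomposition of M: I[1,2], I[1,4], I[4,5], I[5,5].
HN type (ℓ=4): μ^(1)=19; μ^(2)=11/2; μ^(3)=-8; μ^(4)=-11

((0, 1, 0, 1, 0); (0, 0, 0, 1, 1); (1, 0, 0, 0, 1); (1, 1, 1, 0, 0))


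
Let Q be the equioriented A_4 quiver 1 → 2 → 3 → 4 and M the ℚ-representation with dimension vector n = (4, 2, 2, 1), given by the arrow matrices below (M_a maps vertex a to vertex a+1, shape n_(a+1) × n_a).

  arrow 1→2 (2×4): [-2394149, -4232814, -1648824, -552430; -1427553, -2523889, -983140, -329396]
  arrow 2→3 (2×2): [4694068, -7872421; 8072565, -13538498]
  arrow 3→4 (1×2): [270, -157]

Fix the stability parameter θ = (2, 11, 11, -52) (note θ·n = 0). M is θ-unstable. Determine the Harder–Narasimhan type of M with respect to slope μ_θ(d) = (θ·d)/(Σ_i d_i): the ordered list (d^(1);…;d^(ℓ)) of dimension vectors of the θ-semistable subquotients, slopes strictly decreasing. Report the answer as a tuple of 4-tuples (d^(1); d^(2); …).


Interval decomposition of M: I[1,1]^2, I[1,3], I[1,4].
HN type (ℓ=3): μ^(1)=11; μ^(2)=2; μ^(3)=-7

((0, 1, 1, 0); (3, 0, 0, 0); (1, 1, 1, 1))


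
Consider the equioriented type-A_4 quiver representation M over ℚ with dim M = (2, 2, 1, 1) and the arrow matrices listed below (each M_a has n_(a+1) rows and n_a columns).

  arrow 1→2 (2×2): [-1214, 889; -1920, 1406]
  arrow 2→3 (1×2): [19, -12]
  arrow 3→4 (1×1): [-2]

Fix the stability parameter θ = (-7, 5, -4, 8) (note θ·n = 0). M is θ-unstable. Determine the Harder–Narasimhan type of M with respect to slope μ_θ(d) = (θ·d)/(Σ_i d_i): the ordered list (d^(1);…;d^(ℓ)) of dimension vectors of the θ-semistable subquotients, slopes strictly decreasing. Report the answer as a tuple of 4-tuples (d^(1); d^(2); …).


Via rank(M_{q-1}∘⋯∘M_p): M ≅ I[1,2], I[1,4].
μ_θ-semistable layers: μ^(1)=8; μ^(2)=5; μ^(3)=1/2; μ^(4)=-7

((0, 0, 0, 1); (0, 1, 0, 0); (0, 1, 1, 0); (2, 0, 0, 0))


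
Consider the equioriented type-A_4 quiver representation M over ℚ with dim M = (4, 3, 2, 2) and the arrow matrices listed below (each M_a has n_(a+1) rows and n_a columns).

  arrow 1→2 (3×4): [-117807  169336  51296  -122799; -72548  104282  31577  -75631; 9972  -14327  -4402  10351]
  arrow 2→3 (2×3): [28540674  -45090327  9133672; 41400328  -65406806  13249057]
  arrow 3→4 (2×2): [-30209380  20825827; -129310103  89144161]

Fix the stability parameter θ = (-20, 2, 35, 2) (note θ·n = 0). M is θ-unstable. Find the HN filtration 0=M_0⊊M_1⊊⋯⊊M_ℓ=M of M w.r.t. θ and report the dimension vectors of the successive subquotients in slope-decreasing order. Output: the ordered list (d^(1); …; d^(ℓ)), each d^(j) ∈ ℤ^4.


Barcode: M ≅ I[1,1], I[1,2], I[1,4]^2. HN layers by μ_θ (3 steps, strictly decreasing):
  μ^(1)=37/2; μ^(2)=2; μ^(3)=-20

((0, 0, 2, 2); (0, 3, 0, 0); (4, 0, 0, 0))


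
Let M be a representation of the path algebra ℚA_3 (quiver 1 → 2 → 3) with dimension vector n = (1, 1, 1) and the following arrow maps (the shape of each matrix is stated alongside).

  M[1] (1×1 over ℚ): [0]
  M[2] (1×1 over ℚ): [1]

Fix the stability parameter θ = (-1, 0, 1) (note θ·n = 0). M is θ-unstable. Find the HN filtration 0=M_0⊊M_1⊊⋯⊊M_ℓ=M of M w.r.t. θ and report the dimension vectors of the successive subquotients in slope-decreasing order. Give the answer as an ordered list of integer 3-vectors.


Via rank(M_{q-1}∘⋯∘M_p): M ≅ I[1,1], I[2,3].
μ_θ-semistable layers: μ^(1)=1; μ^(2)=0; μ^(3)=-1

((0, 0, 1); (0, 1, 0); (1, 0, 0))


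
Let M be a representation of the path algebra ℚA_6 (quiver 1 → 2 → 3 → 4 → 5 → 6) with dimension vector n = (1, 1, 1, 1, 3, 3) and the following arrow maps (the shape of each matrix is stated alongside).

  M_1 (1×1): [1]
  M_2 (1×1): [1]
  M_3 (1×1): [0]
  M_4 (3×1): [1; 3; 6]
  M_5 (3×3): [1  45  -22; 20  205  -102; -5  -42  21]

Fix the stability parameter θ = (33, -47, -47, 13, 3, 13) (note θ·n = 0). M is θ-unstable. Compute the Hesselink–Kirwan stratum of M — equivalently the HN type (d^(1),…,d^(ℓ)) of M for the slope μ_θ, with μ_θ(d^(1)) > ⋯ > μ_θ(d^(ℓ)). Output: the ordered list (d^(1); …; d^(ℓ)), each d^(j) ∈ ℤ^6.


Barcode: M ≅ I[1,3], I[4,6], I[5,6]^2. HN layers by μ_θ (4 steps, strictly decreasing):
  μ^(1)=13; μ^(2)=8; μ^(3)=3; μ^(4)=-61/3

((0, 0, 0, 0, 0, 3); (0, 0, 0, 1, 1, 0); (0, 0, 0, 0, 2, 0); (1, 1, 1, 0, 0, 0))


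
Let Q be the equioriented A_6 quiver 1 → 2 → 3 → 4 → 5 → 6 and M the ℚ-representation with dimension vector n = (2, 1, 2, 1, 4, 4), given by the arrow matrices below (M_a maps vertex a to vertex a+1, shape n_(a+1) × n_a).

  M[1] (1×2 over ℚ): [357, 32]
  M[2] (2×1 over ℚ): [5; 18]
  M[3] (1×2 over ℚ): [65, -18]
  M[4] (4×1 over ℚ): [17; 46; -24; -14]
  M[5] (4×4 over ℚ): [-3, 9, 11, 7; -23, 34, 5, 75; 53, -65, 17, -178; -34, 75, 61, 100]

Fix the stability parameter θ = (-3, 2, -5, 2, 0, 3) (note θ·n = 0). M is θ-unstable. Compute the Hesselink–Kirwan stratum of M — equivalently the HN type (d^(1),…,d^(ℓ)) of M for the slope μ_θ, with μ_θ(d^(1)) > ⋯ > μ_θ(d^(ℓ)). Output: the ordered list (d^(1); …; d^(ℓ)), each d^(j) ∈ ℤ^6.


Barcode: M ≅ I[1,1], I[1,6], I[3,3], I[5,6]^3. HN layers by μ_θ (6 steps, strictly decreasing):
  μ^(1)=3; μ^(2)=1; μ^(3)=0; μ^(4)=-3/2; μ^(5)=-3; μ^(6)=-5

((0, 0, 0, 0, 0, 4); (0, 0, 0, 1, 1, 0); (0, 0, 0, 0, 3, 0); (0, 1, 1, 0, 0, 0); (2, 0, 0, 0, 0, 0); (0, 0, 1, 0, 0, 0))


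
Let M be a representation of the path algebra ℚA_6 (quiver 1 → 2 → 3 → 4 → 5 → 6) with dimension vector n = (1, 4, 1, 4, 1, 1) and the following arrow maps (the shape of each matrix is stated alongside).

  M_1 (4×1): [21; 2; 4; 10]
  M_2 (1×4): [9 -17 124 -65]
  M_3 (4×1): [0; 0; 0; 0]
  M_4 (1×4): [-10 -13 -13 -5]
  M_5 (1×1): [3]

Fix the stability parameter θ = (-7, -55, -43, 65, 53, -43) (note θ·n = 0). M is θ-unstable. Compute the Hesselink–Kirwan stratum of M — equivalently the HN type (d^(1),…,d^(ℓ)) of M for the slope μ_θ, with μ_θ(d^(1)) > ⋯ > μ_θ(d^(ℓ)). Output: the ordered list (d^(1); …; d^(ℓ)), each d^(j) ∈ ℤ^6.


Interval decomposition of M: I[1,3], I[2,2]^3, I[4,4]^3, I[4,6].
HN type (ℓ=4): μ^(1)=65; μ^(2)=25; μ^(3)=-35; μ^(4)=-55

((0, 0, 0, 3, 0, 0); (0, 0, 0, 1, 1, 1); (1, 1, 1, 0, 0, 0); (0, 3, 0, 0, 0, 0))


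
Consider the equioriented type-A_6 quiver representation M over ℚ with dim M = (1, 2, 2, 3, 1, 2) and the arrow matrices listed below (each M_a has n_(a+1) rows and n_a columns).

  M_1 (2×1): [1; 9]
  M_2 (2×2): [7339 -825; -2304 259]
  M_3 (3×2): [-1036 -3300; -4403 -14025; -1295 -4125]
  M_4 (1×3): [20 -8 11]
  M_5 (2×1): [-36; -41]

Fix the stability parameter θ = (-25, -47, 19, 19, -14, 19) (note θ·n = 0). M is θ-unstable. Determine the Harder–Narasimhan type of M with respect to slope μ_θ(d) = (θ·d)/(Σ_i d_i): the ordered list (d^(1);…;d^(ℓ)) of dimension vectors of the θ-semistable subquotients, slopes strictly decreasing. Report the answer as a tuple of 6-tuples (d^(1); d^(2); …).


Barcode: M ≅ I[1,6], I[2,3], I[4,4]^2, I[6,6]. HN layers by μ_θ (4 steps, strictly decreasing):
  μ^(1)=19; μ^(2)=8; μ^(3)=-36; μ^(4)=-47

((0, 0, 1, 2, 0, 2); (0, 0, 1, 1, 1, 0); (1, 1, 0, 0, 0, 0); (0, 1, 0, 0, 0, 0))


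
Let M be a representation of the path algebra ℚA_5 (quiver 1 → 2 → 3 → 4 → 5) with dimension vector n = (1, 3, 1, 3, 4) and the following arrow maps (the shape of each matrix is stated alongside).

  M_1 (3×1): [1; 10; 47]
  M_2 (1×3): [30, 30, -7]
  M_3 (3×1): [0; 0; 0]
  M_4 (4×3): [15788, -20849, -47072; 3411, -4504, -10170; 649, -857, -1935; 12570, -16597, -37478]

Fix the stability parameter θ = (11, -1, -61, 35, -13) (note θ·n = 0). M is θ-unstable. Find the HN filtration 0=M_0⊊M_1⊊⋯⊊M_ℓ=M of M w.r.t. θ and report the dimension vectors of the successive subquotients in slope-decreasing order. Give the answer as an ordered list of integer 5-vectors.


Barcode: M ≅ I[1,3], I[2,2]^2, I[4,5]^3, I[5,5]. HN layers by μ_θ (4 steps, strictly decreasing):
  μ^(1)=11; μ^(2)=-1; μ^(3)=-13; μ^(4)=-17

((0, 0, 0, 3, 3); (0, 2, 0, 0, 0); (0, 0, 0, 0, 1); (1, 1, 1, 0, 0))
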